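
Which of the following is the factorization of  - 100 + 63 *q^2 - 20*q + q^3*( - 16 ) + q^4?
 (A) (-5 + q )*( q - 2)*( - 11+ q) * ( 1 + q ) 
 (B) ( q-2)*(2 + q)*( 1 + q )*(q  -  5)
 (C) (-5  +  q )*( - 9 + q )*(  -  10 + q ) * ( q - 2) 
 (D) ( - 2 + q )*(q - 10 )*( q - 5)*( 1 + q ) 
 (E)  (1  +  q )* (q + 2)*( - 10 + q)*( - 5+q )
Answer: D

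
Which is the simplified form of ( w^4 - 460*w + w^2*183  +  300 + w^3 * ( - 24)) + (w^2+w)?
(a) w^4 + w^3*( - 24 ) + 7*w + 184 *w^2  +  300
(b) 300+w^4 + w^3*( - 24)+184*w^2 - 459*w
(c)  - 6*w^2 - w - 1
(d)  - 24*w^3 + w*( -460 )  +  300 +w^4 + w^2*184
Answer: b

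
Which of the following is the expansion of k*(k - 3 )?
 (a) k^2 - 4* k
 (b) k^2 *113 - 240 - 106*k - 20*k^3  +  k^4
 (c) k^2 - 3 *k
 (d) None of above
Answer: c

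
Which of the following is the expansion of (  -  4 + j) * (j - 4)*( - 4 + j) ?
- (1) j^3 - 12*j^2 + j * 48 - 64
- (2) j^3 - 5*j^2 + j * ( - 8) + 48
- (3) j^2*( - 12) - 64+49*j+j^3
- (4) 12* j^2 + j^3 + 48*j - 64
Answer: 1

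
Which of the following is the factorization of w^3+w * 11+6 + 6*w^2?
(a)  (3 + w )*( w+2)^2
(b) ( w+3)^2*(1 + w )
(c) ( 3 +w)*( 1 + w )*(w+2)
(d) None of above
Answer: c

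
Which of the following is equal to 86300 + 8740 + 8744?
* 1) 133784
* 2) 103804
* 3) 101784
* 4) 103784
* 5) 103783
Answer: 4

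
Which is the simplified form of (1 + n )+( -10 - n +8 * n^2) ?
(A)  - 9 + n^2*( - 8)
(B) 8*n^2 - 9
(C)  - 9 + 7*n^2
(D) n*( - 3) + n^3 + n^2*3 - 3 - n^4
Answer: B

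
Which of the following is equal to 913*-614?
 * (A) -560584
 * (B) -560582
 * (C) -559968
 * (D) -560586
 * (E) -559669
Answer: B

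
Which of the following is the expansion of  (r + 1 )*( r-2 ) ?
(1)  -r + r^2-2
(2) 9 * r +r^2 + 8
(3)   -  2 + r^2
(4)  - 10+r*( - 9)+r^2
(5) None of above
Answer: 1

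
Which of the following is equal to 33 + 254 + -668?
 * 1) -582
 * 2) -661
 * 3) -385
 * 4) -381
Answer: 4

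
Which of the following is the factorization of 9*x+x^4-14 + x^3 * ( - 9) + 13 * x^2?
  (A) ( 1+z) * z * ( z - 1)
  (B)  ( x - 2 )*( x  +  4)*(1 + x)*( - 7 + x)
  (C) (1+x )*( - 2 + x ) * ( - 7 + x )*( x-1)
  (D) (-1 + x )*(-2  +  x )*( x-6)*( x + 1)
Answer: C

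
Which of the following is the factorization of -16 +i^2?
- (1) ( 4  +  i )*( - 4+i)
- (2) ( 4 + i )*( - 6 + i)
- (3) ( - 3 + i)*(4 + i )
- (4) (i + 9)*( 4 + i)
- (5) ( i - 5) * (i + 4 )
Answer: 1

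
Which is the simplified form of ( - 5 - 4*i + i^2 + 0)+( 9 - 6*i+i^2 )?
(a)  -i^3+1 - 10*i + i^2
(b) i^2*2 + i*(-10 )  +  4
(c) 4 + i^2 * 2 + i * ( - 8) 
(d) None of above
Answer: b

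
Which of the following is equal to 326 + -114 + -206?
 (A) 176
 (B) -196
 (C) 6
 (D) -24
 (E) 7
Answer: C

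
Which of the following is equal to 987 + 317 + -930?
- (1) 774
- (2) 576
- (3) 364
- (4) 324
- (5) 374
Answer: 5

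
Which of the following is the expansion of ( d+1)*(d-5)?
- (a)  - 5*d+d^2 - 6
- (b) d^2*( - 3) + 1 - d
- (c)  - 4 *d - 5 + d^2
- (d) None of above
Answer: c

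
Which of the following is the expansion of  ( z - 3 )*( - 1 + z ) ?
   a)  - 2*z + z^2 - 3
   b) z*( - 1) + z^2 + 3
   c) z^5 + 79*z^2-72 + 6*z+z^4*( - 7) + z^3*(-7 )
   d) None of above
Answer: d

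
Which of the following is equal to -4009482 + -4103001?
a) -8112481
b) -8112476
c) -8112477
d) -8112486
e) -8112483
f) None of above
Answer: e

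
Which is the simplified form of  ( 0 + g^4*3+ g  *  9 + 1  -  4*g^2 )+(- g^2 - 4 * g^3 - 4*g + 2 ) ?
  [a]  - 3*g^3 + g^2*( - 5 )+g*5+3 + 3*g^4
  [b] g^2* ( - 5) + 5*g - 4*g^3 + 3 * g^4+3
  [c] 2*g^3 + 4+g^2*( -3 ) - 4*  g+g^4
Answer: b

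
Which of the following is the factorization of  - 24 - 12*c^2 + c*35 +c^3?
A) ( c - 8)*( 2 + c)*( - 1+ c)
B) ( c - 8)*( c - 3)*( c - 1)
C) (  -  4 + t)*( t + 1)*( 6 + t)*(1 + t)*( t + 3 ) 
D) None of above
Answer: B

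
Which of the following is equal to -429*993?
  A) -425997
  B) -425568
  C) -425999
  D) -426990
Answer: A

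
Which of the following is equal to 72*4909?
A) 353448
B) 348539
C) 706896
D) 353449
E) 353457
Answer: A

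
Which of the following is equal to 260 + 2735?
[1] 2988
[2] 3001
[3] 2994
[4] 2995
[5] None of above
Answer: 4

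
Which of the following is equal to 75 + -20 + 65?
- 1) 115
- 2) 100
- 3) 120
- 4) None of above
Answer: 3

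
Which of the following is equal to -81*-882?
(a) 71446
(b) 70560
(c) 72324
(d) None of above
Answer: d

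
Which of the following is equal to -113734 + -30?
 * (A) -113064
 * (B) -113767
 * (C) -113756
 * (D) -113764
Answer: D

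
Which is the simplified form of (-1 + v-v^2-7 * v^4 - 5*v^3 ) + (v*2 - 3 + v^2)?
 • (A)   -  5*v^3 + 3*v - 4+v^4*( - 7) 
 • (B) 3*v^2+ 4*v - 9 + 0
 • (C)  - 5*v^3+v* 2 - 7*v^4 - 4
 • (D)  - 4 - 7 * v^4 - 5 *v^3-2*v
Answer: A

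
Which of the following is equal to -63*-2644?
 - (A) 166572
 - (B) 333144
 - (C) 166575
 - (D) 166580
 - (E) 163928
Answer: A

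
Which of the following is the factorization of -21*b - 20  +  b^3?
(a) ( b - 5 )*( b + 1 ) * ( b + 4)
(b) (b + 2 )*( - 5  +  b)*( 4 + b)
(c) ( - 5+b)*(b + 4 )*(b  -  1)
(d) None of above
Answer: a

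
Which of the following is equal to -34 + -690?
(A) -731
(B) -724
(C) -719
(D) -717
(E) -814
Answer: B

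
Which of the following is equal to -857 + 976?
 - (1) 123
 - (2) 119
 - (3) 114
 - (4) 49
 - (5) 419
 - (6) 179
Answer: 2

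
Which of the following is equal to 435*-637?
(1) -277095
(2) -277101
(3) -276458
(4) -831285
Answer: 1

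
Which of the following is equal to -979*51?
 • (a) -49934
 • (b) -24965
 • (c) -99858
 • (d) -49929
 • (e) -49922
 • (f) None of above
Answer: d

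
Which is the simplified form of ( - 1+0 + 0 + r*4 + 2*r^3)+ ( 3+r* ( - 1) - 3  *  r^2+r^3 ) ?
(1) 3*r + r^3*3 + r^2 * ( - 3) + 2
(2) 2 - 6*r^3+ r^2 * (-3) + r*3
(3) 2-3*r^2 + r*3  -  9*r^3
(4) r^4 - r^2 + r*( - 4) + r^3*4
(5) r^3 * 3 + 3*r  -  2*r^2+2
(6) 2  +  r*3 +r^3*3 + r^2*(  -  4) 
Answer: 1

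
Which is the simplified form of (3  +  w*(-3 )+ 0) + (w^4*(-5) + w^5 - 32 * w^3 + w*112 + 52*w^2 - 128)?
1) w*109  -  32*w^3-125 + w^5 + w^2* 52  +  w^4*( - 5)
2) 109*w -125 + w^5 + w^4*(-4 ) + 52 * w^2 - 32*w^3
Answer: 1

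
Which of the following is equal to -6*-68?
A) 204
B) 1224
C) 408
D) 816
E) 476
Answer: C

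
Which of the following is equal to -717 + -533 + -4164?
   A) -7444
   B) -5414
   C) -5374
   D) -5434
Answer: B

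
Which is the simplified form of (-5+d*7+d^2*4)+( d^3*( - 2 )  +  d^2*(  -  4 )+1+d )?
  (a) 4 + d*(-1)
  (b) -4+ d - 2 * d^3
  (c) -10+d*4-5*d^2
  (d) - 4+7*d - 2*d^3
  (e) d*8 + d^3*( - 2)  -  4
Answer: e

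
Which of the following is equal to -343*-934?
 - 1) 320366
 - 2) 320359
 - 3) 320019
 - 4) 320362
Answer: 4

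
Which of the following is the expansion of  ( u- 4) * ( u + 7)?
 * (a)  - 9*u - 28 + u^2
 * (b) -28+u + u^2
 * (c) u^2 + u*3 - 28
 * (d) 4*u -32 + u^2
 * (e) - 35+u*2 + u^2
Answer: c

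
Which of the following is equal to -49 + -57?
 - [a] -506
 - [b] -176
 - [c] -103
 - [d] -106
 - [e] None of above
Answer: d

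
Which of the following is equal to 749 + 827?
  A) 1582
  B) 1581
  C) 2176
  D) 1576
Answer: D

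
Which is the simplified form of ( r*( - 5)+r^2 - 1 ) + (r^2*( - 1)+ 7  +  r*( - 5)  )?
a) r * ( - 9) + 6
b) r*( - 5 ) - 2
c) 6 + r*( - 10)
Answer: c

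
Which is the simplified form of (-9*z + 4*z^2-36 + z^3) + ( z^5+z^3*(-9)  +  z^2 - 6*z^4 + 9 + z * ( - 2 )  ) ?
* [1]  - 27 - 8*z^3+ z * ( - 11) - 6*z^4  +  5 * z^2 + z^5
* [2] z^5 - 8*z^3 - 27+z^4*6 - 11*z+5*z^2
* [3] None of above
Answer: 1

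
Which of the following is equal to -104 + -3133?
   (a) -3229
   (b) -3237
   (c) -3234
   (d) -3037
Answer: b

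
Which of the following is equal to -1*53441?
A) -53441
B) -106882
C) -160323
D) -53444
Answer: A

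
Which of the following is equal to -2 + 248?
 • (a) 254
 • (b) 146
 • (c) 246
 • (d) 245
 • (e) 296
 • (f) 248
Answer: c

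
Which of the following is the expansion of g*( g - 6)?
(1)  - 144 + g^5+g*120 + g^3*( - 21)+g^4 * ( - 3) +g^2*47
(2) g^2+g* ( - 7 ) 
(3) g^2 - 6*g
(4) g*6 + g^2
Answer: 3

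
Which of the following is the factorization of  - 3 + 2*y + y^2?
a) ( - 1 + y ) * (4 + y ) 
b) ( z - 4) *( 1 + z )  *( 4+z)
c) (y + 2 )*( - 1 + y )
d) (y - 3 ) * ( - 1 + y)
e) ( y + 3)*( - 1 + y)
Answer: e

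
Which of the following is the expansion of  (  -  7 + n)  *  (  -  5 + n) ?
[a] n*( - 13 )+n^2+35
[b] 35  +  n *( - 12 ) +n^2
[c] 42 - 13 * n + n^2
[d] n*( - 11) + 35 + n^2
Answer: b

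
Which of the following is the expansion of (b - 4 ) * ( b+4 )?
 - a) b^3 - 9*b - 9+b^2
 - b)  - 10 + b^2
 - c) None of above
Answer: c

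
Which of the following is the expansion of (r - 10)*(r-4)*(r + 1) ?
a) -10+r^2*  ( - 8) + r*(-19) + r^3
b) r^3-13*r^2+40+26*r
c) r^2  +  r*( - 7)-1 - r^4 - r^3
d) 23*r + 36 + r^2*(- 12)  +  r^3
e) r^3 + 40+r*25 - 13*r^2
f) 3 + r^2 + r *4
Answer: b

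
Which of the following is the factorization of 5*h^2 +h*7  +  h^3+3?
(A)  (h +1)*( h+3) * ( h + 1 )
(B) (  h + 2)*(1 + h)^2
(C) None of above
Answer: A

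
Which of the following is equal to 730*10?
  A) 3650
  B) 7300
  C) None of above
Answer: B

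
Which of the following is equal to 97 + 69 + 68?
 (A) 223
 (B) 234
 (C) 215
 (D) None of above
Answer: B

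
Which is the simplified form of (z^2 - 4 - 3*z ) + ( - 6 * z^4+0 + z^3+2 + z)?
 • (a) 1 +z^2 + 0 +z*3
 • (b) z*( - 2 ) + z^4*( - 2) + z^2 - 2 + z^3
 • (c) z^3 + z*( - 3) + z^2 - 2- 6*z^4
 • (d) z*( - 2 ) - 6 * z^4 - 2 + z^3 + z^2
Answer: d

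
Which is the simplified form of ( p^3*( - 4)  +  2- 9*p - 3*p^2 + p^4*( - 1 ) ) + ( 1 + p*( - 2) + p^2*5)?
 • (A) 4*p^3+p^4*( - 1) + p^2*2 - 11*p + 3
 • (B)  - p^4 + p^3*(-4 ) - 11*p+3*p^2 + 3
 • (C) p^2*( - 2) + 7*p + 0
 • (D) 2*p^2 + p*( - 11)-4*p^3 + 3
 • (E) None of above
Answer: E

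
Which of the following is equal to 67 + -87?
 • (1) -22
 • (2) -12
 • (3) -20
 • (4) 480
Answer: 3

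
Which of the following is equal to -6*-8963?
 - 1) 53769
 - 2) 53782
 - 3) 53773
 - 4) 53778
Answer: 4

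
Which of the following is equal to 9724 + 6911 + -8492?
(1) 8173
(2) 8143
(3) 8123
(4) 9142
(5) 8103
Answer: 2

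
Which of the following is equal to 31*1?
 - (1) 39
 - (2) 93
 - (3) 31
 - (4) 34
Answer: 3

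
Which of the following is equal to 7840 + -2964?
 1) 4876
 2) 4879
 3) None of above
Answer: 1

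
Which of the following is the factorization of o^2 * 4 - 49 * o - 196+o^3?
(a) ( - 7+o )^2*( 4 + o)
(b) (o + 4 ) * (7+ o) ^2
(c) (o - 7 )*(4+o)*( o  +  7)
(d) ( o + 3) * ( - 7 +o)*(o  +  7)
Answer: c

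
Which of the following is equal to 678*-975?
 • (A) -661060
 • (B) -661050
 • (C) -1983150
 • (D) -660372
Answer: B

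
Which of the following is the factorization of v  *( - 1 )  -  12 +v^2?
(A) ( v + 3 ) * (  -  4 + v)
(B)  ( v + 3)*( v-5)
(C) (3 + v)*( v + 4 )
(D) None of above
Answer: A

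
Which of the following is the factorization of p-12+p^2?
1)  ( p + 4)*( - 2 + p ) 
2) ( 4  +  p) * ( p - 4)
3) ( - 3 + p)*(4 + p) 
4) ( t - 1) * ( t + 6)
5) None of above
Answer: 3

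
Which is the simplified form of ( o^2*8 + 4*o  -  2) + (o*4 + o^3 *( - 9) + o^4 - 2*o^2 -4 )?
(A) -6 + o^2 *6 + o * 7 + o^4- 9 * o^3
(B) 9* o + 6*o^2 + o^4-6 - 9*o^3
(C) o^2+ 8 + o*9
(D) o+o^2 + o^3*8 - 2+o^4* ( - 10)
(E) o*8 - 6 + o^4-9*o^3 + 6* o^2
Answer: E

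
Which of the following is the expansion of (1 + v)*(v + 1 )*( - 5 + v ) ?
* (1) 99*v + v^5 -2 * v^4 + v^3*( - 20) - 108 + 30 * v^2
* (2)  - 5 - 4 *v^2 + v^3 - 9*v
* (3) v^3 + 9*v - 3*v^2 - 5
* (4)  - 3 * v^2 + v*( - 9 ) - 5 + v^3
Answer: 4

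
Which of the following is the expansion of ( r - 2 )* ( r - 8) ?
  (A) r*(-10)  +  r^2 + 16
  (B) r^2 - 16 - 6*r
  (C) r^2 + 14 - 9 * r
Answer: A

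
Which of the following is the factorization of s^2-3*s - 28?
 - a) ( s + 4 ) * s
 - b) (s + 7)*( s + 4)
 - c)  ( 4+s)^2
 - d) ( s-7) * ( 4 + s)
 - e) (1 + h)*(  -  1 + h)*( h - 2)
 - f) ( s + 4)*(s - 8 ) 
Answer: d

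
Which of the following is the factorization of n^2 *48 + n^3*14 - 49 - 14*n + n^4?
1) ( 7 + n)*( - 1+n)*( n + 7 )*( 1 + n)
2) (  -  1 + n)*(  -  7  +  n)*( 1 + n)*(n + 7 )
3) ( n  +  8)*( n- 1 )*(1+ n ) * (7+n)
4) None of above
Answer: 1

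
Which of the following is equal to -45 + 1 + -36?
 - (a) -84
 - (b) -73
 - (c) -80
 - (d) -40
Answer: c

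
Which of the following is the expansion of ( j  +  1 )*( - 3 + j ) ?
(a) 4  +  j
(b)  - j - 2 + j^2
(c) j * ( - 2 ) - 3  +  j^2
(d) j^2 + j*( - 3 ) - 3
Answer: c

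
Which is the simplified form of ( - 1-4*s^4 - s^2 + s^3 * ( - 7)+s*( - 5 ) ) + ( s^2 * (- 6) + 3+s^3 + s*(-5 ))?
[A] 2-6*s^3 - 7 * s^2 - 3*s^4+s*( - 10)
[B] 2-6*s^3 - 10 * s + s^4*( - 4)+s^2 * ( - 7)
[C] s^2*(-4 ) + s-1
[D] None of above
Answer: B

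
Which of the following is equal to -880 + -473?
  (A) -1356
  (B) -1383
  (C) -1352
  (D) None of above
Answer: D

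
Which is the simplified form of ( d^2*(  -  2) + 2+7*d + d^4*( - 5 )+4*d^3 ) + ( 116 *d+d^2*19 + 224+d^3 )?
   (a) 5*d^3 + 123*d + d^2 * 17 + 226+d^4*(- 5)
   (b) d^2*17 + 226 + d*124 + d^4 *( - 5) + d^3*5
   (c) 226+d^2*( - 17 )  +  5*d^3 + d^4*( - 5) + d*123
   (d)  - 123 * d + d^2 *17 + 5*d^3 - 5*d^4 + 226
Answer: a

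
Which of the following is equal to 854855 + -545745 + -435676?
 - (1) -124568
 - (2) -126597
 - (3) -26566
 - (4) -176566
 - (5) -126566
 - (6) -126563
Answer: 5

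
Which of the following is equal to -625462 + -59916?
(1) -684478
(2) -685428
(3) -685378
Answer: 3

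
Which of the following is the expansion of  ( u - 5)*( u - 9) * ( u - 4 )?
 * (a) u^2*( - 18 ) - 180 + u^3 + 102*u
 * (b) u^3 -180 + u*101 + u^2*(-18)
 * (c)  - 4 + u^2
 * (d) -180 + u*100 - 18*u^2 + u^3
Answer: b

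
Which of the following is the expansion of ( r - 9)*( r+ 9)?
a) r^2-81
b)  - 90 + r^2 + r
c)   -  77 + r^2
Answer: a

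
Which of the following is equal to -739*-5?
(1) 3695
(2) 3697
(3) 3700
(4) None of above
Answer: 1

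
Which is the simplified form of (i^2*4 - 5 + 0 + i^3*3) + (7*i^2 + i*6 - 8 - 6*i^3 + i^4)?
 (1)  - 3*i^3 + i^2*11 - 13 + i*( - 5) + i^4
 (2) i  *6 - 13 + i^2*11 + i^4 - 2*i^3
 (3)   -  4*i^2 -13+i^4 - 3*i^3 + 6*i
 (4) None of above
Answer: 4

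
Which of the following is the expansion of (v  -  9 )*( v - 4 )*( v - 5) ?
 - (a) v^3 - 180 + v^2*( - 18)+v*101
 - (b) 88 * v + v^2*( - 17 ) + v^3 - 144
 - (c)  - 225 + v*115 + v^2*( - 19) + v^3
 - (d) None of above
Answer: a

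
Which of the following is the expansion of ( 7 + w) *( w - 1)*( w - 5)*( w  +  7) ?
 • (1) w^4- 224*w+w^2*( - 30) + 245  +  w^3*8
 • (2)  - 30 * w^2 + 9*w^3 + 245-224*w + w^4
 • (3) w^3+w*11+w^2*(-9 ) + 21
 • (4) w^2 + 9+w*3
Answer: 1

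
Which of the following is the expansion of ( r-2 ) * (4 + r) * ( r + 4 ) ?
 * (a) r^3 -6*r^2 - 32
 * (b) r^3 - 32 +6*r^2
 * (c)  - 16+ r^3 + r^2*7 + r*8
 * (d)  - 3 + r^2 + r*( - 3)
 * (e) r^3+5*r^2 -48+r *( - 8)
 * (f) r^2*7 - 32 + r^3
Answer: b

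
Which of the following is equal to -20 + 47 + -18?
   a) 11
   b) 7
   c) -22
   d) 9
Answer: d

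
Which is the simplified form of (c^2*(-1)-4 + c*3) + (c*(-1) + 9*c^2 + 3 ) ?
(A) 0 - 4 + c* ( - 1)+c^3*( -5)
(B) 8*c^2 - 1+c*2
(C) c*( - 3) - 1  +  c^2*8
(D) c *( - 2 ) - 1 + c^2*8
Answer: B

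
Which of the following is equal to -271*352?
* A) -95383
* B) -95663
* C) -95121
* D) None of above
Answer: D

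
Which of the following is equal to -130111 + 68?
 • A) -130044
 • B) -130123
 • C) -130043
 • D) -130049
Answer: C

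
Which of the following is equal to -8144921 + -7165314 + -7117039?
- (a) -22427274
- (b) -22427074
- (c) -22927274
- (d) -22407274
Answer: a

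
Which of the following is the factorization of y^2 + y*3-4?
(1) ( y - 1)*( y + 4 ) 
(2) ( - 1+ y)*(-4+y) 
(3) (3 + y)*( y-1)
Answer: 1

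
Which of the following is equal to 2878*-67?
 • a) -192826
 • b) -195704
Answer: a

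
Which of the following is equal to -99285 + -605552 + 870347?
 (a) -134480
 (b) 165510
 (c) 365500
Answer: b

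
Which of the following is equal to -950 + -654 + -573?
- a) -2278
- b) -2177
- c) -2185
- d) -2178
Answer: b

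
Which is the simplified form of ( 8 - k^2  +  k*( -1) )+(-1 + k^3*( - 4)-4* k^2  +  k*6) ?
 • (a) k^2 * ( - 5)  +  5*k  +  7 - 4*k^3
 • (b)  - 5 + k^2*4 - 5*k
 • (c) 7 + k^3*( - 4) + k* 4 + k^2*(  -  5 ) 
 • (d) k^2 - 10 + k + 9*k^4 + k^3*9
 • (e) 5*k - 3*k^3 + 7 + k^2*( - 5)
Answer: a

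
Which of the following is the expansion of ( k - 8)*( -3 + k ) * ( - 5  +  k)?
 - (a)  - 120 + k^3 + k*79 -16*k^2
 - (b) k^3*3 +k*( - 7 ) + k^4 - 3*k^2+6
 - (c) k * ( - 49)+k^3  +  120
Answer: a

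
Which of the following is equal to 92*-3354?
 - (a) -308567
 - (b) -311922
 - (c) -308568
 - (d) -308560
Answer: c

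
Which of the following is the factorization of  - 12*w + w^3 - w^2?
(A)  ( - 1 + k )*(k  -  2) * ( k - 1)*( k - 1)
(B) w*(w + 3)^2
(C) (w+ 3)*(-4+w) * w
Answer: C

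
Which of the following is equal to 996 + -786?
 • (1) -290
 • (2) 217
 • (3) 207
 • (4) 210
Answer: 4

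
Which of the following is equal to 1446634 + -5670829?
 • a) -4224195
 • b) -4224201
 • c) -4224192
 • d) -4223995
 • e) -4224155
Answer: a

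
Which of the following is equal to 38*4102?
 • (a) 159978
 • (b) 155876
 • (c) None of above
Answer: b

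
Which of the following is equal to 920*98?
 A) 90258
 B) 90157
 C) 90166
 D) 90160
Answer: D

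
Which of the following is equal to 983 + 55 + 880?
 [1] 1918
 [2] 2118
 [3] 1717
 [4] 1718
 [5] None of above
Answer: 1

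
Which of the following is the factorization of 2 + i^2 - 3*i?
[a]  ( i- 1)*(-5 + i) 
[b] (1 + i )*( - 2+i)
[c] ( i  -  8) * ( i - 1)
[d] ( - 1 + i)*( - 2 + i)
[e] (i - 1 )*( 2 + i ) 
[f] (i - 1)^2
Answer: d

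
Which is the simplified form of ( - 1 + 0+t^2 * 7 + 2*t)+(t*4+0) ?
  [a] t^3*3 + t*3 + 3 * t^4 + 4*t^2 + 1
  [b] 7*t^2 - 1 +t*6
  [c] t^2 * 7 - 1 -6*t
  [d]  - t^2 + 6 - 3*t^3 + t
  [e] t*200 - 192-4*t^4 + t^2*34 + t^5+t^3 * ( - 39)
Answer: b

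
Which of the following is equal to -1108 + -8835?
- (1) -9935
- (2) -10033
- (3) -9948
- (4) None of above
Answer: 4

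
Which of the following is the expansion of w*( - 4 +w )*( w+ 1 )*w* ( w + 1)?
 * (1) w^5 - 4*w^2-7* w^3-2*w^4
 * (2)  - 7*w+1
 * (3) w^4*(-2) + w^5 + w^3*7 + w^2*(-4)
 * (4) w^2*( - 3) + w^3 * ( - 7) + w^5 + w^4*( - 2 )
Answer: 1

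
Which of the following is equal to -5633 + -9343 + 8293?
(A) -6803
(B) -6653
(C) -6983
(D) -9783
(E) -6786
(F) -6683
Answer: F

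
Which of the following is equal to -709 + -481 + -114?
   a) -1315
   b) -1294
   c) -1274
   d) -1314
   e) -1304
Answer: e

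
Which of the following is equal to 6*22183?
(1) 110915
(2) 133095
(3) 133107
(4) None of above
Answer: 4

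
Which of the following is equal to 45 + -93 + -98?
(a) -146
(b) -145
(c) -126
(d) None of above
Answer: a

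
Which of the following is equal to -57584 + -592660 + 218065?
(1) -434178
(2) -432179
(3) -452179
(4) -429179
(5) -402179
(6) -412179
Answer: 2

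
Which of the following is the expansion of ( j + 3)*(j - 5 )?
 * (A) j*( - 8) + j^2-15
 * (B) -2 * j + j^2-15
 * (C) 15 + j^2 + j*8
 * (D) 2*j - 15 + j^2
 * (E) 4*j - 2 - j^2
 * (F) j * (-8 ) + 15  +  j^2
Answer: B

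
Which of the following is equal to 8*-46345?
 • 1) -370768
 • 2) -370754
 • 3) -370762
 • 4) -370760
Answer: 4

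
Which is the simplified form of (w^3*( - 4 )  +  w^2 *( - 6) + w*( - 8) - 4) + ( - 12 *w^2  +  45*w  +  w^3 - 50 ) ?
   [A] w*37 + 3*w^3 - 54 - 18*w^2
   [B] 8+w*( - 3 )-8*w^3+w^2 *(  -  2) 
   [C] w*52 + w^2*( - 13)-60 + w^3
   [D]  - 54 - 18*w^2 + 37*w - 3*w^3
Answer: D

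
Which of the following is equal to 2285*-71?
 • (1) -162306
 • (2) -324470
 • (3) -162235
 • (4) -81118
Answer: 3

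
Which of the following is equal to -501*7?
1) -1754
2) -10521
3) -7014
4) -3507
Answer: 4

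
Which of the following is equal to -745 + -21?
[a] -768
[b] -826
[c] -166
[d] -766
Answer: d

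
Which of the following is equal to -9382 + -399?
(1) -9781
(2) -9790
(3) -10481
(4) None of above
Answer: 1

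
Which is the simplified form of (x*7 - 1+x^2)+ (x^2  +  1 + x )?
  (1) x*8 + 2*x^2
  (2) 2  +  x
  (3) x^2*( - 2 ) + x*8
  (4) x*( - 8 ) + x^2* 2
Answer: 1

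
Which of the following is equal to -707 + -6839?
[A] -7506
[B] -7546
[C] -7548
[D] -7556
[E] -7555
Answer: B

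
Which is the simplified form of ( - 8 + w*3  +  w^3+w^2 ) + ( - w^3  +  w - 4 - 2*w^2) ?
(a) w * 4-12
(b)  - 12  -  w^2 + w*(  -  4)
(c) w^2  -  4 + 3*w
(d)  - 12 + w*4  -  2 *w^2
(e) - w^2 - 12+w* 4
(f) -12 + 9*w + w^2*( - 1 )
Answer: e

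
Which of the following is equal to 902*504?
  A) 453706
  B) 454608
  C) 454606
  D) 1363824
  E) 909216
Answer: B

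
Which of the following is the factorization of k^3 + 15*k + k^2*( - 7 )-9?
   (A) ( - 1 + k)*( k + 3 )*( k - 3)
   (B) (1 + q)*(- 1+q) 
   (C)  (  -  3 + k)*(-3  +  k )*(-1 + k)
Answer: C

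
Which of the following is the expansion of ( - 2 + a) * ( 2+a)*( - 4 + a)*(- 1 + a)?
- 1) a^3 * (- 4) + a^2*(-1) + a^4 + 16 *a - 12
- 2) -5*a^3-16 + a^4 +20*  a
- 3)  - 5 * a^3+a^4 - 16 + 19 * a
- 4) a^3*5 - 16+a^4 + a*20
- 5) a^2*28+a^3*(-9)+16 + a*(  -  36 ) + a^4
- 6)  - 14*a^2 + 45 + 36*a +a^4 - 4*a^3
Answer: 2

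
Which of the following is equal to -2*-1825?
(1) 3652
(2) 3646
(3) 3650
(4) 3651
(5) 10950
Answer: 3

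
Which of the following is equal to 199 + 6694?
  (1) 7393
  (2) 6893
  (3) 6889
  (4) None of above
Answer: 2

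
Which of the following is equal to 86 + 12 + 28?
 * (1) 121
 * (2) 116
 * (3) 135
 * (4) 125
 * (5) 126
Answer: 5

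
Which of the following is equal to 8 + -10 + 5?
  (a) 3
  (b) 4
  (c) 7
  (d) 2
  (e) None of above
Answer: a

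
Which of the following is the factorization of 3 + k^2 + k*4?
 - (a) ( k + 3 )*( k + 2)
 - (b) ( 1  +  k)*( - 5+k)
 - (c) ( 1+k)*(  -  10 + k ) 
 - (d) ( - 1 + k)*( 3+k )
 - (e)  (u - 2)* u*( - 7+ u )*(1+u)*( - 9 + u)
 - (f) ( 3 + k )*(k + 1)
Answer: f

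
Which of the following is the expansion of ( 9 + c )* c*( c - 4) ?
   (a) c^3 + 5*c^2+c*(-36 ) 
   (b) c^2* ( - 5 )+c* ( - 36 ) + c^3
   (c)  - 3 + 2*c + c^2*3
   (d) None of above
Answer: a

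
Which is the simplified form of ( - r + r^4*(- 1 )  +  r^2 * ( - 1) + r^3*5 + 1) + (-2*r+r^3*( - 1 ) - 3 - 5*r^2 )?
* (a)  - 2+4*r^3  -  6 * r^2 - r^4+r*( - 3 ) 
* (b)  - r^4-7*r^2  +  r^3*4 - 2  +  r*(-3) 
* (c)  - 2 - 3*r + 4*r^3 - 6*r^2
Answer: a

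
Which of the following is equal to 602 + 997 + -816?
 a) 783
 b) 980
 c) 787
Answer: a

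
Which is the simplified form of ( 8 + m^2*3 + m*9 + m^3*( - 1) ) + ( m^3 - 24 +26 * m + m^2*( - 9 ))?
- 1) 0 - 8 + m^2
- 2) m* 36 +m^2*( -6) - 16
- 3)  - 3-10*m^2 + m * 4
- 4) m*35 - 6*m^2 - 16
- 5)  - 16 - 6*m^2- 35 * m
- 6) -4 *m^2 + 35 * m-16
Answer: 4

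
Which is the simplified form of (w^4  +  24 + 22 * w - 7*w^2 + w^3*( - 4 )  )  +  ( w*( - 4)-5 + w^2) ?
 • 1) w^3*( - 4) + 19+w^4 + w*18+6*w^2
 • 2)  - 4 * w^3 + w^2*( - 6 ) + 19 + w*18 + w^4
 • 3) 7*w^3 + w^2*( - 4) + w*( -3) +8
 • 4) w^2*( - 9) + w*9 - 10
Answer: 2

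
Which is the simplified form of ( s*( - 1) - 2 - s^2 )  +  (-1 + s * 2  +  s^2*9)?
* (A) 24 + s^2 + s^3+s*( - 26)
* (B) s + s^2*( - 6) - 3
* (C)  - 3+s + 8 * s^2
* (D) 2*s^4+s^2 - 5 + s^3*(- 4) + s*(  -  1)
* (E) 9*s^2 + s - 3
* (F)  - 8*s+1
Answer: C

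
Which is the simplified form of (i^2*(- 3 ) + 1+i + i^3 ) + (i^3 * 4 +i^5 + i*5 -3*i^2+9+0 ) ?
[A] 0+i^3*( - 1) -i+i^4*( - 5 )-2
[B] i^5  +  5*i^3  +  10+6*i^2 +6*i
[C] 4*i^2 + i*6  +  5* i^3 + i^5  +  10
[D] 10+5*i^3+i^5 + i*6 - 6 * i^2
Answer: D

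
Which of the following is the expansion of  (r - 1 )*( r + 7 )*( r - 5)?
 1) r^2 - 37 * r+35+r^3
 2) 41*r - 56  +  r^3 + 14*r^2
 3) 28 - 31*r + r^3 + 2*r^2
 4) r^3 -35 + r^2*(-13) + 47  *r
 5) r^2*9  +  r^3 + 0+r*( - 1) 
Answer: 1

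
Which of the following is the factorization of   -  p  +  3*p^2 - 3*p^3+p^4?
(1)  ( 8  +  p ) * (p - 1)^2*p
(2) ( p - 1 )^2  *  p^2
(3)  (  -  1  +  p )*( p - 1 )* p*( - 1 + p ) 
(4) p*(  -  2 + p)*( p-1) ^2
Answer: 3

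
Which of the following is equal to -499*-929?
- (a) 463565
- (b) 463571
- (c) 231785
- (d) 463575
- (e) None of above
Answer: b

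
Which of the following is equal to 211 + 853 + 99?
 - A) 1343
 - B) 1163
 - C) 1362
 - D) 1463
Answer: B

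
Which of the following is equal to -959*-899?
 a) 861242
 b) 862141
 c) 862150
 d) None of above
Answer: b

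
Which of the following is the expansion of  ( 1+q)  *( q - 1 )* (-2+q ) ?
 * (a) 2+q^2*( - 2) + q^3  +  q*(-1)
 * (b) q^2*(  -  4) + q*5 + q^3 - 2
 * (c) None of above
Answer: a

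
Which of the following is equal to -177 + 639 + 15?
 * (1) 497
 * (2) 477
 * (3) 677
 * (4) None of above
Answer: 2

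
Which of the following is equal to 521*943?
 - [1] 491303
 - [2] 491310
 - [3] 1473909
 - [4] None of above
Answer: 1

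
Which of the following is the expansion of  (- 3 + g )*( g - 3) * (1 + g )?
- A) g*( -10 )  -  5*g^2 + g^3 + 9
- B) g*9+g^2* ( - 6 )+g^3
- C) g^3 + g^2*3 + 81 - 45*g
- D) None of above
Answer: D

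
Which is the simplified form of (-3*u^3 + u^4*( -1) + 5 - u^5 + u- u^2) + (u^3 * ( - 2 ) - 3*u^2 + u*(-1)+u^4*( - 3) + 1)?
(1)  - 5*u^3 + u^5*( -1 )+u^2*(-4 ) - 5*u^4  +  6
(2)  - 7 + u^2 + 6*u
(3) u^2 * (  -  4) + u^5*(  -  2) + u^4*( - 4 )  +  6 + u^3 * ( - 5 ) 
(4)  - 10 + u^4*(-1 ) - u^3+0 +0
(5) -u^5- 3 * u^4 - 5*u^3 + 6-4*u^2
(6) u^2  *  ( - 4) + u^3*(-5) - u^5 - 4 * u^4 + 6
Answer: 6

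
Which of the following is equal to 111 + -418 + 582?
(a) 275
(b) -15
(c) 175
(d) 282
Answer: a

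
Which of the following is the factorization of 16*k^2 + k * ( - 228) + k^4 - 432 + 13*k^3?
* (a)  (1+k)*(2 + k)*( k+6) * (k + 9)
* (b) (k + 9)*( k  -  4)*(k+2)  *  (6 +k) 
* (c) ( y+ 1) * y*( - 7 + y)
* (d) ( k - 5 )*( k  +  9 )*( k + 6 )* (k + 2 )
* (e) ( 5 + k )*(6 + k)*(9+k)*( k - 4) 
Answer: b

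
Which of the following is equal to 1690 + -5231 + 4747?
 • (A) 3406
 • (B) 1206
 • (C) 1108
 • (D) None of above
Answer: B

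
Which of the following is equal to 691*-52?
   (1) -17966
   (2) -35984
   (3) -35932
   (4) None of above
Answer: 3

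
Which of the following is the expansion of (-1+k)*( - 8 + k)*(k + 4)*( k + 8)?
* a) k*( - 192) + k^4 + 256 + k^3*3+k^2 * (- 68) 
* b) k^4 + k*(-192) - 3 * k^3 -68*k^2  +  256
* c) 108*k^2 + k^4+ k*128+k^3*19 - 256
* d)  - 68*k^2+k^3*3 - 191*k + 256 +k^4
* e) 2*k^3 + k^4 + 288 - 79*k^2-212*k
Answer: a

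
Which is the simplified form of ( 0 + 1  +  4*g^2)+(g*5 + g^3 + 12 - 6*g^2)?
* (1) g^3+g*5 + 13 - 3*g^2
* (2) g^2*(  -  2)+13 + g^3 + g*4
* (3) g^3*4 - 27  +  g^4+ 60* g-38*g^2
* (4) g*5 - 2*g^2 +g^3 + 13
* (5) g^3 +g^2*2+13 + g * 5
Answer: 4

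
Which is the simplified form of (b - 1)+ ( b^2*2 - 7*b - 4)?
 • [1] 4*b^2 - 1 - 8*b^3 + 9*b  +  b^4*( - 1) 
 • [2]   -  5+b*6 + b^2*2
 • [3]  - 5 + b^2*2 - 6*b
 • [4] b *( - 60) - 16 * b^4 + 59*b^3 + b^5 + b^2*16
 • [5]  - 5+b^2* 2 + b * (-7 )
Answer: 3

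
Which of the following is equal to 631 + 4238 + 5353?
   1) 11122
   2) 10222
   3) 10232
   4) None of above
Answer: 2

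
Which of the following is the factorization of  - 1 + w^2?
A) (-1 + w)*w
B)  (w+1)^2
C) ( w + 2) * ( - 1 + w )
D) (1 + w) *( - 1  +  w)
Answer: D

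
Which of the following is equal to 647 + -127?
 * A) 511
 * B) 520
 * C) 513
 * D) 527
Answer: B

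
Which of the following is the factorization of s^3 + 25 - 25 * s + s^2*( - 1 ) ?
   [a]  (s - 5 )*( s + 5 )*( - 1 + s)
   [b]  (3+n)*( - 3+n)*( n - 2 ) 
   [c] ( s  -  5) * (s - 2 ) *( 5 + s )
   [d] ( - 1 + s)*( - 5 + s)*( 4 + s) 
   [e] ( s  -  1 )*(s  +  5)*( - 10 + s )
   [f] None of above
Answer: a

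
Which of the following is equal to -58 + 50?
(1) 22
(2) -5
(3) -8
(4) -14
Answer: 3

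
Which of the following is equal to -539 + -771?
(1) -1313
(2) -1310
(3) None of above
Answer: 2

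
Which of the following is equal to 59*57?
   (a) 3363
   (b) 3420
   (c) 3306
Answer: a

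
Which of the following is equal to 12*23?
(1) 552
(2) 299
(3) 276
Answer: 3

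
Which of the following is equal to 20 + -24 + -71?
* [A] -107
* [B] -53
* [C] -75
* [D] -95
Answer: C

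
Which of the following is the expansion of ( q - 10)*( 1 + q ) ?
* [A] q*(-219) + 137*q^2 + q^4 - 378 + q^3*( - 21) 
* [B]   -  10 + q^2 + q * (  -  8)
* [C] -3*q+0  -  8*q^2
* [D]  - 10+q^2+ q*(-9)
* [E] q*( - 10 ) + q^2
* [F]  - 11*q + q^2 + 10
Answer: D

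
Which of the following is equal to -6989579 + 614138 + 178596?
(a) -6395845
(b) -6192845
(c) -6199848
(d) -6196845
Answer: d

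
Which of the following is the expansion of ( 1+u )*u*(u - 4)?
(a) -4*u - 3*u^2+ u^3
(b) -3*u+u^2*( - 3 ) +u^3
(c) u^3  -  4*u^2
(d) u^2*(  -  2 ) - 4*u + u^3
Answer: a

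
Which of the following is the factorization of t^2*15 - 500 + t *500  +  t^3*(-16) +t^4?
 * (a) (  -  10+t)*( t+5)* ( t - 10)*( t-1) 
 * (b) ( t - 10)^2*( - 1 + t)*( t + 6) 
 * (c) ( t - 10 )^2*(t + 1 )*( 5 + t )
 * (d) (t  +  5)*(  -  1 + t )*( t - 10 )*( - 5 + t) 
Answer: a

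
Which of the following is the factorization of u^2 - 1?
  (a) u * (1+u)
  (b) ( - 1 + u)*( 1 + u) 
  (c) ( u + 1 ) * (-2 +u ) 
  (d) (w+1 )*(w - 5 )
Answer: b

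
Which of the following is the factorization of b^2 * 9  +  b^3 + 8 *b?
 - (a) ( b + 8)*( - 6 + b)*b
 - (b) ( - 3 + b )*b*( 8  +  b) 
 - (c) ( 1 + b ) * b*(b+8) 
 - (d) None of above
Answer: c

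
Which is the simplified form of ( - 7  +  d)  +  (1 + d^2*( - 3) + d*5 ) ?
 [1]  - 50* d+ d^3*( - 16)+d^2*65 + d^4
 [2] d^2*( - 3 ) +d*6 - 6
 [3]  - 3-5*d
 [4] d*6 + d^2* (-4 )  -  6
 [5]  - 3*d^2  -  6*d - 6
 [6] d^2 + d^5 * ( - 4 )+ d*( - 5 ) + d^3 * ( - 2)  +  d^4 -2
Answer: 2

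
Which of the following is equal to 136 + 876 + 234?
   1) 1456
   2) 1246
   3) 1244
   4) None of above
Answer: 2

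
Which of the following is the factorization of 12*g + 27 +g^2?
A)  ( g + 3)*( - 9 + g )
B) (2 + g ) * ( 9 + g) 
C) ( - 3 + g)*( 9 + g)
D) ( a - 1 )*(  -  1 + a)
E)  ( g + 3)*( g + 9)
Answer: E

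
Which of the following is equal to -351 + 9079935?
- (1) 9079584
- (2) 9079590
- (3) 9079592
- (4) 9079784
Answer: 1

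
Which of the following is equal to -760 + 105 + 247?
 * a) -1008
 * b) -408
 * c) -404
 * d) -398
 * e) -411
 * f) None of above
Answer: b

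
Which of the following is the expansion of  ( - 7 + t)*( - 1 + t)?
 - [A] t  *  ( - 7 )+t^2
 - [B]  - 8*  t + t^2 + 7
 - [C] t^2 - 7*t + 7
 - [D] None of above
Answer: B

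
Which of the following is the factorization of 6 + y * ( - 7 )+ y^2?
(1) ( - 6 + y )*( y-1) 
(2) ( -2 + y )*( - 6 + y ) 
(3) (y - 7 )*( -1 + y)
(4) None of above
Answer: 1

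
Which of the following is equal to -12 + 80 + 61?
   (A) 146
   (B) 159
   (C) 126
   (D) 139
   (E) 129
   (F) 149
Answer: E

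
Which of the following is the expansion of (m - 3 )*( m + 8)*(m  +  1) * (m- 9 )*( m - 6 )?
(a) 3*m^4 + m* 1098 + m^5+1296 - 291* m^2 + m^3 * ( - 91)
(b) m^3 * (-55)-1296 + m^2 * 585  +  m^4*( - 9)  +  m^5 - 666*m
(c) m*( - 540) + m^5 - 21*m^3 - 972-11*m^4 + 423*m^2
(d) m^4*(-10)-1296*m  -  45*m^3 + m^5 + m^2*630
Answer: b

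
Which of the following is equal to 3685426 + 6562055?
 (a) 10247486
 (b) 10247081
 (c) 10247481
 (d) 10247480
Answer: c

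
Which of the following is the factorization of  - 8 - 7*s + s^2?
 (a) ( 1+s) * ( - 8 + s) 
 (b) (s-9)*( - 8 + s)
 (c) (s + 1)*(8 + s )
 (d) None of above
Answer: a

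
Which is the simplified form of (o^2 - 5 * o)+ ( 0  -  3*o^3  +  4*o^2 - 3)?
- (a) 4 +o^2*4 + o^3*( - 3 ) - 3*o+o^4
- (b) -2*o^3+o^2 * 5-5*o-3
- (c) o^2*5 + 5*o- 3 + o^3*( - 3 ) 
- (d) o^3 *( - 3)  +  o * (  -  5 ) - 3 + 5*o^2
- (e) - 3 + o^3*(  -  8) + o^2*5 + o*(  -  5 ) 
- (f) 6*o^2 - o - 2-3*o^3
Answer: d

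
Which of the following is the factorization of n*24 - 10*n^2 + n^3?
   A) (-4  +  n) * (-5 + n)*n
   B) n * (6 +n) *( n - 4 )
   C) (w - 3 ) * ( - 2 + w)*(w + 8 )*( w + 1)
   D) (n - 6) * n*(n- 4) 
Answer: D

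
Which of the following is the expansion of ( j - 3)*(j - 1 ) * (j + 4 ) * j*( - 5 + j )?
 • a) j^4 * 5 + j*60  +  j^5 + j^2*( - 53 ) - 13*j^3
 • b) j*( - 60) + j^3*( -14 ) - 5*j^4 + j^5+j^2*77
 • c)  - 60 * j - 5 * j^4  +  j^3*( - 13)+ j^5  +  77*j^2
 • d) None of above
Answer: c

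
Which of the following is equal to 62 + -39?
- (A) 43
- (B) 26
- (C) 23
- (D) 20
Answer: C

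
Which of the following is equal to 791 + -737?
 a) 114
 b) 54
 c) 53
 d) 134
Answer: b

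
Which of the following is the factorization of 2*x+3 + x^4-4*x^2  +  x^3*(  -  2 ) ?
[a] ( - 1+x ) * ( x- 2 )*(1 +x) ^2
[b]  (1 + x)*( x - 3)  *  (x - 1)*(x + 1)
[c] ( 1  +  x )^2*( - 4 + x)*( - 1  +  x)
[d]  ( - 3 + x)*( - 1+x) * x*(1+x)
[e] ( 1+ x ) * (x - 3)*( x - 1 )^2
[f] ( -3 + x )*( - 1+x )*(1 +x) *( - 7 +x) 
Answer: b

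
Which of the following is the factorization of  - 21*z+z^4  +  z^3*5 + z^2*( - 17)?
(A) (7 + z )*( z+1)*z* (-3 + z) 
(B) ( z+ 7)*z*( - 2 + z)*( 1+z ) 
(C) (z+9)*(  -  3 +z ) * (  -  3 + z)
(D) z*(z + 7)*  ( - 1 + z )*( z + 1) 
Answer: A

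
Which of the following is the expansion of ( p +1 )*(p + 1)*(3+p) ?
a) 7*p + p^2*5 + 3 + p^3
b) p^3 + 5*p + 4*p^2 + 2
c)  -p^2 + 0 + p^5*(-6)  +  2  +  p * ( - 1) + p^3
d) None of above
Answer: a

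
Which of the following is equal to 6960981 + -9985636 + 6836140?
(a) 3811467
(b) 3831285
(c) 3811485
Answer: c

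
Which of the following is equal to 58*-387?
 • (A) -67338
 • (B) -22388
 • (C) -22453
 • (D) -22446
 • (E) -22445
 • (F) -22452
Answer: D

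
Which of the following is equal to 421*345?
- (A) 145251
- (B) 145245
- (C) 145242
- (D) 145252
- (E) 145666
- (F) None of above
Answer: B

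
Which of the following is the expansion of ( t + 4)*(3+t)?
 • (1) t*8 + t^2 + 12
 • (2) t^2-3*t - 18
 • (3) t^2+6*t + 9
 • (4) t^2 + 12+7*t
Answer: 4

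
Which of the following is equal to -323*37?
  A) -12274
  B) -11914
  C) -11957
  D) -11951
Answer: D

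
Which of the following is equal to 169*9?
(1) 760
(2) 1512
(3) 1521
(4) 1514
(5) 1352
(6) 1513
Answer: 3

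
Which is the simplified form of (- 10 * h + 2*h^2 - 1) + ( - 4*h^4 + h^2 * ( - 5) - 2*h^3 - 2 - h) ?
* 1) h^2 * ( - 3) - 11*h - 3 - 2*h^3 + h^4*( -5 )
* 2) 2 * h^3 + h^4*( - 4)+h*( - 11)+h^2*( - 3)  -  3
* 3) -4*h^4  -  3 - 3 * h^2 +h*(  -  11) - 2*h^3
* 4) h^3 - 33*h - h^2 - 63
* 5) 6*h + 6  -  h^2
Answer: 3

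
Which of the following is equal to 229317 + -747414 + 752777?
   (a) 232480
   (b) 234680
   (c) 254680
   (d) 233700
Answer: b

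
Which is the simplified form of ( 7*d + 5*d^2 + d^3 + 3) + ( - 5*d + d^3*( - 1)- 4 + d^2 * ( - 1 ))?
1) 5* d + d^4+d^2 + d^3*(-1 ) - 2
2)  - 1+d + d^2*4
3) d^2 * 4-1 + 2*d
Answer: 3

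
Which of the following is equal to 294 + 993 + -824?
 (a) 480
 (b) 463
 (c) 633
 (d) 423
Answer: b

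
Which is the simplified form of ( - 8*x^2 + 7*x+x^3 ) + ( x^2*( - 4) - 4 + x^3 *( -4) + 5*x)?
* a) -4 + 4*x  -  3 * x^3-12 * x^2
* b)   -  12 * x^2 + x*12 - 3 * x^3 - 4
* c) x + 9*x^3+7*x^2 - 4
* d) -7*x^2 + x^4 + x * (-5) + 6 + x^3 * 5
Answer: b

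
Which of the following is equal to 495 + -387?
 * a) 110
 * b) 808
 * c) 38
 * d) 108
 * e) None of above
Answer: d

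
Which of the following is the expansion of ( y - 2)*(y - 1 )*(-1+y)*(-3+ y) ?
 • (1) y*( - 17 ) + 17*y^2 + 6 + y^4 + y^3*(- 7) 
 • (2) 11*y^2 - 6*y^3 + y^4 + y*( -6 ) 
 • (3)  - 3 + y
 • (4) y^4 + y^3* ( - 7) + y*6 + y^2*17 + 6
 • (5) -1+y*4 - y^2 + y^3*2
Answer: 1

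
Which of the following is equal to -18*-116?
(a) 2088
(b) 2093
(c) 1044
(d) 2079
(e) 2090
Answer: a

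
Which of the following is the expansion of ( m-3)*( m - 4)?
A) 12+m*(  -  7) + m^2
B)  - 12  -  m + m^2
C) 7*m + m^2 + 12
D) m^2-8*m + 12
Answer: A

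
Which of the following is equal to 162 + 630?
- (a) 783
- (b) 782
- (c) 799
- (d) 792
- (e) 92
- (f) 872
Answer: d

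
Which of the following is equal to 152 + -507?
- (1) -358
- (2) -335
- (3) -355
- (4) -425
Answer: 3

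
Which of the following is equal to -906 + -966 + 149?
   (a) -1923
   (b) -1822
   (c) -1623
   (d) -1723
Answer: d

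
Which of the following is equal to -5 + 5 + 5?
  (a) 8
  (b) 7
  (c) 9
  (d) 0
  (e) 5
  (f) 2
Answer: e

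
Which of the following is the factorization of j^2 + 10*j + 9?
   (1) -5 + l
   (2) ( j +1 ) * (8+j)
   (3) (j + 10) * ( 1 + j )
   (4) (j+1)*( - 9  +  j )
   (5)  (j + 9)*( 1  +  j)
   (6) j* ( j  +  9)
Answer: 5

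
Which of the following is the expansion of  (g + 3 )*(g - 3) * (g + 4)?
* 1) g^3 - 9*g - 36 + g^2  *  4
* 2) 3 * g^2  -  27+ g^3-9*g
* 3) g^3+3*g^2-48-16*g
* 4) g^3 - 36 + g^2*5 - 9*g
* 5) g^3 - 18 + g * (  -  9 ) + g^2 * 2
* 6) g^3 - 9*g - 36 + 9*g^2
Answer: 1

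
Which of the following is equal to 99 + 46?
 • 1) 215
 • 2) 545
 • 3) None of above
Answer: 3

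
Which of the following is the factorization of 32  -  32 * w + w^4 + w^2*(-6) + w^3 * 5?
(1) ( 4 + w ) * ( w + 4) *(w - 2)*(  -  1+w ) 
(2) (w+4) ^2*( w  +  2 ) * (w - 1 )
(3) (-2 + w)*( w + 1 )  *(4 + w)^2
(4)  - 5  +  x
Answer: 1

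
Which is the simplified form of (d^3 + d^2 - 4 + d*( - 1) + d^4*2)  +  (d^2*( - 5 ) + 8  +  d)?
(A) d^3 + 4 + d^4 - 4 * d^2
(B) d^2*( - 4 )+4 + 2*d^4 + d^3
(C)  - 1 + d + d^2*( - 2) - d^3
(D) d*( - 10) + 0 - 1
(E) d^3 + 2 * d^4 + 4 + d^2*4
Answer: B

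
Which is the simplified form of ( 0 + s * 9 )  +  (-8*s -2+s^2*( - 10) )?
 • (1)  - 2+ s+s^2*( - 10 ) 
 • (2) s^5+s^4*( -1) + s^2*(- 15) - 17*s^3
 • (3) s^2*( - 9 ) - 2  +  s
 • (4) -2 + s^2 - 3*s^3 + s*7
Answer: 1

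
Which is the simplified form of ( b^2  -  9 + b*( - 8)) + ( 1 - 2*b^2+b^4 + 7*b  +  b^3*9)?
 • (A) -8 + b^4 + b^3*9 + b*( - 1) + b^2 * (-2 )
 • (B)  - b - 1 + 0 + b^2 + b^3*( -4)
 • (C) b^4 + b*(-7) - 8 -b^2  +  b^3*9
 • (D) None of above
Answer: D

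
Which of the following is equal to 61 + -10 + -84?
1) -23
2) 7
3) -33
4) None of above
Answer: 3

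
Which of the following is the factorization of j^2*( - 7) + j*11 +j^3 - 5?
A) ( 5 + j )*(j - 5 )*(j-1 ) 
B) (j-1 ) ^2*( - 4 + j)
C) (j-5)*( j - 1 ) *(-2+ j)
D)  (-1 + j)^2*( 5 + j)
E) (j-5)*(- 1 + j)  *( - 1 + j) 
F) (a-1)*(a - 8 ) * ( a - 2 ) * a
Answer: E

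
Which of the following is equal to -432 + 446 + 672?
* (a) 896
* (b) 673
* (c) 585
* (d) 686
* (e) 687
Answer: d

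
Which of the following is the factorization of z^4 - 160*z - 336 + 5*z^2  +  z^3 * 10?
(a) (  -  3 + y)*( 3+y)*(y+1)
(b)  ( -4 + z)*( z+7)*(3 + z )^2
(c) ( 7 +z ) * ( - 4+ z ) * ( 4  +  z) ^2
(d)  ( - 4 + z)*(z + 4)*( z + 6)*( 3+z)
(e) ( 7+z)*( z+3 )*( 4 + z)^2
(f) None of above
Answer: f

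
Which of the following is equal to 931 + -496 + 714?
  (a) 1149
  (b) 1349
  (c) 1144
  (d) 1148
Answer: a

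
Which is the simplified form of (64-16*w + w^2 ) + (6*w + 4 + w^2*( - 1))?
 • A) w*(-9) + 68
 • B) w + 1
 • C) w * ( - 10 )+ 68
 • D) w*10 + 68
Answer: C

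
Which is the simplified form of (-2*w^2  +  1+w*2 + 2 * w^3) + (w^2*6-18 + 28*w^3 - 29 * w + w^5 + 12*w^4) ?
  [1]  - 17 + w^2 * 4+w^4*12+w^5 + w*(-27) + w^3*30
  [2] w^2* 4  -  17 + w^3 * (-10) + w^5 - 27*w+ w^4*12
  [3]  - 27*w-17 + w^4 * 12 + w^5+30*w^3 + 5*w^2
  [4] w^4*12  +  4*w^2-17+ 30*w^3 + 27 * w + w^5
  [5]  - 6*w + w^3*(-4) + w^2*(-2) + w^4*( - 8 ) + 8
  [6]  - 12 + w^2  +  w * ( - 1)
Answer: 1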